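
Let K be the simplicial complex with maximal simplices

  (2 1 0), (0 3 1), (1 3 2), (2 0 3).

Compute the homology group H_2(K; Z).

Order the vertices as 0 < 1 < 2 < 3. Listing each simplex with vertices in this order, K has dimension 2 with simplices:

  0-simplices (4): [0], [1], [2], [3]
  1-simplices (6): [0,1], [0,2], [0,3], [1,2], [1,3], [2,3]
  2-simplices (4): [0,1,2], [0,1,3], [0,2,3], [1,2,3]

giving chain groups C_0 ≅ Z^4, C_1 ≅ Z^6, C_2 ≅ Z^4.

∂_1: C_1 → C_0 sends each edge [p,q] (with p < q) to q − p. For instance
  ∂[1,2] = [2] − [1].
The 4×6 boundary matrix has rank 3 and Smith normal form diag(1,1,1).

The boundary map ∂_2: C_2 → C_1 acts by ∂[p,q,r] = [q,r] − [p,r] + [p,q]. For instance
  ∂[0,2,3] = [2,3] − [0,3] + [0,2],
  ∂[0,1,2] = [1,2] − [0,2] + [0,1].
As a 6×4 matrix over Z this has rank 3, with invariant factors (1,1,1).

From H_k ≅ ker(∂_k) / im(∂_{k+1}) we obtain:

  H_2: rank ker ∂_2 − rank ∂_3 = (4 − 3) − 0 = 1, and there is no ∂_3, so H_2 = Z.

(K is a triangulation of the 2-sphere S^2.)

H_2 = Z.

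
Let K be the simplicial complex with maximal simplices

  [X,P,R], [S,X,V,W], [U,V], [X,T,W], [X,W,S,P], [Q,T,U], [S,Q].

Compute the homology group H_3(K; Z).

We work with the vertex ordering P < Q < R < S < T < U < V < W < X. The simplices of K, each written with vertices in increasing order, are:

  0-simplices (9): P, Q, R, S, T, U, V, W, X
  1-simplices (18): PR, PS, PW, PX, QS, QT, QU, RX, SV, SW, SX, TU, TW, TX, UV, VW, VX, WX
  2-simplices (10): PRX, PSW, PSX, PWX, QTU, SVW, SVX, SWX, TWX, VWX
  3-simplices (2): PSWX, SVWX

so the chain groups are C_0 ≅ Z^9, C_1 ≅ Z^18, C_2 ≅ Z^10, C_3 ≅ Z^2.

∂_1: C_1 → C_0 is given by ∂[p,q] = [q] − [p].
As a 9×18 matrix over Z this has rank 8, with invariant factors (1,1,1,1,1,1,1,1).

The boundary map ∂_2: C_2 → C_1 maps a triangle to the signed sum of its edges. For instance
  ∂PRX = RX − PX + PR,
  ∂PWX = WX − PX + PW.
This gives a 18×10 integer matrix of rank 8; reducing to Smith normal form yields diagonal entries (1,1,1,1,1,1,1,1).

∂_3: C_3 → C_2 sends each 3-simplex σ to the alternating sum Σ_i (−1)^i (σ with its i-th vertex removed). For instance
  ∂SVWX = VWX − SWX + SVX − SVW,
  ∂PSWX = SWX − PWX + PSX − PSW.
This gives a 10×2 integer matrix of rank 2; reducing to Smith normal form yields diagonal entries (1,1).

Reading off H_k = ker ∂_k / im ∂_{k+1}:

  H_3: rank ker ∂_3 − rank ∂_4 = (2 − 2) − 0 = 0, and there is no ∂_4, so H_3 ≅ 0.

H_3 ≅ 0.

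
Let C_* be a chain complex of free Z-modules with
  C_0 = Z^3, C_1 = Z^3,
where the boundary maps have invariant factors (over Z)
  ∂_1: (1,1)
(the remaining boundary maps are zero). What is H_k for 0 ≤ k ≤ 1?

H_0 ≅ Z,  H_1 ≅ Z.

H_0: b_0 = 3 − 0 − 2 = 1; torsion from ∂_1 factors > 1: none. So H_0 ≅ Z.
H_1: b_1 = 3 − 2 − 0 = 1; torsion from ∂_2 factors > 1: none. So H_1 ≅ Z.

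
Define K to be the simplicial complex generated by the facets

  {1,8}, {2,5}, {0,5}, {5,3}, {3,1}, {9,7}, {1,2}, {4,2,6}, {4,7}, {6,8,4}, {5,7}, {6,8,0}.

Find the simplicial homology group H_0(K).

Take the total order 0 < 1 < 2 < 3 < 4 < 5 < 6 < 7 < 8 < 9 on the vertex set. Then K (dimension 2) consists of the simplices:

  0-simplices (10): [0], [1], [2], [3], [4], [5], [6], [7], [8], [9]
  1-simplices (16): [0,5], [0,6], [0,8], [1,2], [1,3], [1,8], [2,4], [2,5], [2,6], [3,5], [4,6], [4,7], [4,8], [5,7], [6,8], [7,9]
  2-simplices (3): [0,6,8], [2,4,6], [4,6,8]

so the chain groups are C_0 ≅ Z^10, C_1 ≅ Z^16, C_2 ≅ Z^3.

∂_1: C_1 → C_0 is given by ∂[p,q] = [q] − [p]. For instance
  ∂[0,5] = [5] − [0].
This gives a 10×16 integer matrix of rank 9; reducing to Smith normal form yields diagonal entries (1,1,1,1,1,1,1,1,1).

The boundary map ∂_2: C_2 → C_1 acts by ∂[p,q,r] = [q,r] − [p,r] + [p,q]. For instance
  ∂[4,6,8] = [6,8] − [4,8] + [4,6],
  ∂[2,4,6] = [4,6] − [2,6] + [2,4].
The 16×3 boundary matrix has rank 3 and Smith normal form diag(1,1,1).

Reading off H_k = ker ∂_k / im ∂_{k+1}:

  H_0: rank C_0 − rank ∂_1 = 10 − 9 = 1, and the invariant factors of ∂_1 are all 1, so H_0 = Z.

H_0 = Z.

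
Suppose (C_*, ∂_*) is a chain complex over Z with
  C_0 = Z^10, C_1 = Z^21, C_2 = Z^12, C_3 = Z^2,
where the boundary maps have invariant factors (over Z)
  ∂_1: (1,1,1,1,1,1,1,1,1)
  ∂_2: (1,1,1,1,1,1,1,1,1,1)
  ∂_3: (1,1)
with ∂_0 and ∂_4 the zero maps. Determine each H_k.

H_0 ≅ Z,  H_1 ≅ Z^2,  H_2 = 0,  H_3 = 0.

H_0: b_0 = 10 − 0 − 9 = 1; torsion from ∂_1 factors > 1: none. So H_0 ≅ Z.
H_1: b_1 = 21 − 9 − 10 = 2; torsion from ∂_2 factors > 1: none. So H_1 ≅ Z^2.
H_2: b_2 = 12 − 10 − 2 = 0; torsion from ∂_3 factors > 1: none. So H_2 ≅ 0.
H_3: b_3 = 2 − 2 − 0 = 0; torsion from ∂_4 factors > 1: none. So H_3 ≅ 0.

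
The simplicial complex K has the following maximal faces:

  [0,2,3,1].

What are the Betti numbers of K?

b_0 = 1, b_1 = 0, b_2 = 0, b_3 = 0.

Order the vertices as 0 < 1 < 2 < 3. Listing each simplex with vertices in this order, K has dimension 3 with simplices:

  0-simplices (4): [0], [1], [2], [3]
  1-simplices (6): [0,1], [0,2], [0,3], [1,2], [1,3], [2,3]
  2-simplices (4): [0,1,2], [0,1,3], [0,2,3], [1,2,3]
  3-simplices (1): [0,1,2,3]

giving chain groups C_0 ≅ Z^4, C_1 ≅ Z^6, C_2 ≅ Z^4, C_3 ≅ Z^1.

∂_1: C_1 → C_0 maps an edge to its endpoints' difference, ∂[p,q] = q − p.
As a 4×6 matrix over Z this has rank 3, with invariant factors (1,1,1).

∂_2: C_2 → C_1 sends each 2-simplex [p,q,r] to [q,r] − [p,r] + [p,q]. For instance
  ∂[0,1,2] = [1,2] − [0,2] + [0,1],
  ∂[0,2,3] = [2,3] − [0,3] + [0,2].
As a 6×4 matrix over Z this has rank 3, with invariant factors (1,1,1).

Boundary ∂_3: C_3 → C_2 sends each 3-simplex σ to the alternating sum Σ_i (−1)^i (σ with its i-th vertex removed). For instance
  ∂[0,1,2,3] = [1,2,3] − [0,2,3] + [0,1,3] − [0,1,2].
This gives a 4×1 integer matrix of rank 1; reducing to Smith normal form yields diagonal entries (1).

Computing H_k = (kernel of ∂_k) / (image of ∂_{k+1}):

  H_0: rank C_0 − rank ∂_1 = 4 − 3 = 1, and the invariant factors of ∂_1 are all 1, so H_0 ≅ Z.
  H_1: rank ker ∂_1 − rank ∂_2 = (6 − 3) − 3 = 0, and the invariant factors of ∂_2 are all 1, so H_1 ≅ 0.
  H_2: rank ker ∂_2 − rank ∂_3 = (4 − 3) − 1 = 0, and the invariant factors of ∂_3 are all 1, so H_2 ≅ 0.
  H_3: rank ker ∂_3 − rank ∂_4 = (1 − 1) − 0 = 0, and there is no ∂_4, so H_3 ≅ 0.

As a check, the Euler characteristic is 4 − 6 + 4 − 1 = 1, which agrees with 1 − 0 + 0 − 0 = 1.

Hence the Betti numbers are b_0 = 1, b_1 = 0, b_2 = 0, b_3 = 0.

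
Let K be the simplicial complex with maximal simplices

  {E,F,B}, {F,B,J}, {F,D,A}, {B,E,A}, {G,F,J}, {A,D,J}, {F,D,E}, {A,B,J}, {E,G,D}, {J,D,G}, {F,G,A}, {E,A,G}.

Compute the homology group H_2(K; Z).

H_2 ≅ 0.

Fix the vertex order A < B < D < E < F < G < J and write every simplex with vertices in increasing order. Then dim K = 2 and the simplices of K are:

  0-simplices (7): A, B, D, E, F, G, J
  1-simplices (18): AB, AD, AE, AF, AG, AJ, BE, BF, BJ, DE, DF, DG, DJ, EF, EG, FG, FJ, GJ
  2-simplices (12): ABE, ABJ, ADF, ADJ, AEG, AFG, BEF, BFJ, DEF, DEG, DGJ, FGJ

Hence C_0 ≅ Z^7, C_1 ≅ Z^18, C_2 ≅ Z^12.

∂_1: C_1 → C_0 sends each edge [p,q] (with p < q) to q − p.
The 7×18 boundary matrix has rank 6 and Smith normal form diag(1,1,1,1,1,1).

∂_2: C_2 → C_1 acts by ∂[p,q,r] = [q,r] − [p,r] + [p,q]. For instance
  ∂ADF = DF − AF + AD,
  ∂ABE = BE − AE + AB.
This gives a 18×12 integer matrix of rank 12; reducing to Smith normal form yields diagonal entries (1,1,1,1,1,1,1,1,1,1,1,2).

Computing H_k = (kernel of ∂_k) / (image of ∂_{k+1}):

  H_2: rank ker ∂_2 − rank ∂_3 = (12 − 12) − 0 = 0, and there is no ∂_3, so H_2 = 0.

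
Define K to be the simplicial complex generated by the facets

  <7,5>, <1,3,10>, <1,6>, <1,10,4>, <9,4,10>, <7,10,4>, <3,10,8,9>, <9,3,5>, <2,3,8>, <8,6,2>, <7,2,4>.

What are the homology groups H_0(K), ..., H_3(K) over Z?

K has 10 vertices, 23 edges, 12 triangles, 1 3-simplex.
rank ∂_0 = 0, rank ∂_1 = 9 ⇒ b_0 = 10 − 0 − 9 = 1; all invariant factors of ∂_1 are 1 so no torsion. So H_0 = Z.
rank ∂_1 = 9, rank ∂_2 = 11 ⇒ b_1 = 23 − 9 − 11 = 3; all invariant factors of ∂_2 are 1 so no torsion. So H_1 = Z^3.
rank ∂_2 = 11, rank ∂_3 = 1 ⇒ b_2 = 12 − 11 − 1 = 0; all invariant factors of ∂_3 are 1 so no torsion. So H_2 = 0.
rank ∂_3 = 1, rank ∂_4 = 0 ⇒ b_3 = 1 − 1 − 0 = 0. So H_3 = 0.

H_0 = Z,  H_1 = Z^3,  H_2 = 0,  H_3 = 0.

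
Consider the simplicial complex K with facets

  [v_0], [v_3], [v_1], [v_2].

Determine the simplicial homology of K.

Take the total order v_0 < v_1 < v_2 < v_3 on the vertex set. Then K (dimension 0) consists of the simplices:

  0-simplices (4): [v_0], [v_1], [v_2], [v_3]

giving chain groups C_0 ≅ Z^4.

Computing H_k = (kernel of ∂_k) / (image of ∂_{k+1}):

  H_0: rank C_0 − rank ∂_1 = 4 − 0 = 4, and there is no ∂_1, so H_0 = Z^4.

H_0 = Z^4.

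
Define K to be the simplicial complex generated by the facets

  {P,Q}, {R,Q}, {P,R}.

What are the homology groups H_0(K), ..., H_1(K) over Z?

H_0 ≅ Z,  H_1 ≅ Z.

Fix the vertex order P < Q < R and write every simplex with vertices in increasing order. Then dim K = 1 and the simplices of K are:

  0-simplices (3): P, Q, R
  1-simplices (3): PQ, PR, QR

Hence C_0 ≅ Z^3, C_1 ≅ Z^3.

∂_1: C_1 → C_0 maps an edge to its endpoints' difference, ∂[p,q] = q − p.
The resulting 3×3 matrix has rank 2, and its Smith normal form has invariant factors (1,1).

From H_k ≅ ker(∂_k) / im(∂_{k+1}) we obtain:

  H_0: rank C_0 − rank ∂_1 = 3 − 2 = 1, and the invariant factors of ∂_1 are all 1, so H_0 = Z.
  H_1: rank ker ∂_1 − rank ∂_2 = (3 − 2) − 0 = 1, and there is no ∂_2, so H_1 = Z.

As a check, the Euler characteristic is 3 − 3 = 0, which agrees with 1 − 1 = 0.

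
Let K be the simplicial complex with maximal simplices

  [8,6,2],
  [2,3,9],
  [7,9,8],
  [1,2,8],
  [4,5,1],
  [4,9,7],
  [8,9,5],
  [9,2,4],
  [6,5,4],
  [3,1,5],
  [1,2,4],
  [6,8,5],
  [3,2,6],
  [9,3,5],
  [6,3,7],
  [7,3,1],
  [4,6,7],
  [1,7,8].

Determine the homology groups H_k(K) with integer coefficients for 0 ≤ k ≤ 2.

Fix the vertex order 1 < 2 < 3 < 4 < 5 < 6 < 7 < 8 < 9 and write every simplex with vertices in increasing order. Then dim K = 2 and the simplices of K are:

  0-simplices (9): [1], [2], [3], [4], [5], [6], [7], [8], [9]
  1-simplices (27): (27 of them)
  2-simplices (18): [1,2,4], [1,2,8], [1,3,5], [1,3,7], [1,4,5], [1,7,8], [2,3,6], [2,3,9], [2,4,9], [2,6,8], [3,5,9], [3,6,7], [4,5,6], [4,6,7], [4,7,9], [5,6,8], [5,8,9], [7,8,9]

Hence C_0 ≅ Z^9, C_1 ≅ Z^27, C_2 ≅ Z^18.

∂_1: C_1 → C_0 maps an edge to its endpoints' difference, ∂[p,q] = q − p. For instance
  ∂[2,4] = [4] − [2].
As a 9×27 matrix over Z this has rank 8, with invariant factors (1,1,1,1,1,1,1,1).

∂_2: C_2 → C_1 sends each 2-simplex [p,q,r] to [q,r] − [p,r] + [p,q]. For instance
  ∂[7,8,9] = [8,9] − [7,9] + [7,8],
  ∂[2,3,9] = [3,9] − [2,9] + [2,3].
As a 27×18 matrix over Z this has rank 17, with invariant factors (1,1,1,1,1,1,1,1,1,1,1,1,1,1,1,1,1).

Computing H_k = (kernel of ∂_k) / (image of ∂_{k+1}):

  H_0: rank C_0 − rank ∂_1 = 9 − 8 = 1, and the invariant factors of ∂_1 are all 1, so H_0 = Z.
  H_1: rank ker ∂_1 − rank ∂_2 = (27 − 8) − 17 = 2, and the invariant factors of ∂_2 are all 1, so H_1 = Z^2.
  H_2: rank ker ∂_2 − rank ∂_3 = (18 − 17) − 0 = 1, and there is no ∂_3, so H_2 = Z.

As a check, the Euler characteristic is 9 − 27 + 18 = 0, which agrees with 1 − 2 + 1 = 0.

H_0 ≅ Z,  H_1 ≅ Z^2,  H_2 ≅ Z.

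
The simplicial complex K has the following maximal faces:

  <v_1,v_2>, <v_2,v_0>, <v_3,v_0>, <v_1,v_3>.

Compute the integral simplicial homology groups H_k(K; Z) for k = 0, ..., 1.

Fix the vertex order v_0 < v_1 < v_2 < v_3 and write every simplex with vertices in increasing order. Then dim K = 1 and the simplices of K are:

  0-simplices (4): [v_0], [v_1], [v_2], [v_3]
  1-simplices (4): [v_0,v_2], [v_0,v_3], [v_1,v_2], [v_1,v_3]

so the chain groups are C_0 ≅ Z^4, C_1 ≅ Z^4.

Boundary ∂_1: C_1 → C_0 sends each edge [p,q] (with p < q) to q − p.
This gives a 4×4 integer matrix of rank 3; reducing to Smith normal form yields diagonal entries (1,1,1).

Computing H_k = (kernel of ∂_k) / (image of ∂_{k+1}):

  H_0: rank C_0 − rank ∂_1 = 4 − 3 = 1, and the invariant factors of ∂_1 are all 1, so H_0 = Z.
  H_1: rank ker ∂_1 − rank ∂_2 = (4 − 3) − 0 = 1, and there is no ∂_2, so H_1 = Z.

(K is a triangulation of the circle S^1.)

H_0 = Z,  H_1 = Z.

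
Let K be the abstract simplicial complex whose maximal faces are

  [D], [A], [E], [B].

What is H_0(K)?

H_0 ≅ Z^4.

Order the vertices as A < B < D < E. Listing each simplex with vertices in this order, K has dimension 0 with simplices:

  0-simplices (4): A, B, D, E

so the chain groups are C_0 ≅ Z^4.

Now H_k = ker ∂_k / im ∂_{k+1}, so:

  H_0: rank C_0 − rank ∂_1 = 4 − 0 = 4, and there is no ∂_1, so H_0 ≅ Z^4.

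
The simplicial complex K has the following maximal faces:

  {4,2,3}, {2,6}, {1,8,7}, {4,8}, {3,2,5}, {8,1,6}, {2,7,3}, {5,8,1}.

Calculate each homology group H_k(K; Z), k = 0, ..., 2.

We work with the vertex ordering 1 < 2 < 3 < 4 < 5 < 6 < 7 < 8. The simplices of K, each written with vertices in increasing order, are:

  0-simplices (8): [1], [2], [3], [4], [5], [6], [7], [8]
  1-simplices (16): [1,5], [1,6], [1,7], [1,8], [2,3], [2,4], [2,5], [2,6], [2,7], [3,4], [3,5], [3,7], [4,8], [5,8], [6,8], [7,8]
  2-simplices (6): [1,5,8], [1,6,8], [1,7,8], [2,3,4], [2,3,5], [2,3,7]

giving chain groups C_0 ≅ Z^8, C_1 ≅ Z^16, C_2 ≅ Z^6.

The boundary map ∂_1: C_1 → C_0 sends each edge [p,q] (with p < q) to q − p.
The 8×16 boundary matrix has rank 7 and Smith normal form diag(1,1,1,1,1,1,1).

Boundary ∂_2: C_2 → C_1 maps a triangle to the signed sum of its edges. For instance
  ∂[2,3,7] = [3,7] − [2,7] + [2,3],
  ∂[1,6,8] = [6,8] − [1,8] + [1,6].
This gives a 16×6 integer matrix of rank 6; reducing to Smith normal form yields diagonal entries (1,1,1,1,1,1).

Reading off H_k = ker ∂_k / im ∂_{k+1}:

  H_0: rank C_0 − rank ∂_1 = 8 − 7 = 1, and the invariant factors of ∂_1 are all 1, so H_0 = Z.
  H_1: rank ker ∂_1 − rank ∂_2 = (16 − 7) − 6 = 3, and the invariant factors of ∂_2 are all 1, so H_1 = Z^3.
  H_2: rank ker ∂_2 − rank ∂_3 = (6 − 6) − 0 = 0, and there is no ∂_3, so H_2 = 0.

H_0 = Z,  H_1 = Z^3,  H_2 = 0.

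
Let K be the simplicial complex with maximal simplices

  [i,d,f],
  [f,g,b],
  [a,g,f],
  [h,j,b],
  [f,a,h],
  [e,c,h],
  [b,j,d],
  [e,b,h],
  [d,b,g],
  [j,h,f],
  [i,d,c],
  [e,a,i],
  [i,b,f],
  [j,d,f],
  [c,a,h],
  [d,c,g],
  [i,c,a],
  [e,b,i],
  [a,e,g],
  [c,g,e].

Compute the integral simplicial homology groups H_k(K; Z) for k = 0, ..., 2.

K has 10 vertices, 30 edges, 20 triangles.
rank ∂_0 = 0, rank ∂_1 = 9 ⇒ b_0 = 10 − 0 − 9 = 1; all invariant factors of ∂_1 are 1 so no torsion. So H_0 ≅ Z.
rank ∂_1 = 9, rank ∂_2 = 20 ⇒ b_1 = 30 − 9 − 20 = 1; ∂_2 has invariant factor(s) [2] giving torsion. So H_1 ≅ Z × Z/2.
rank ∂_2 = 20, rank ∂_3 = 0 ⇒ b_2 = 20 − 20 − 0 = 0. So H_2 ≅ 0.

H_0 ≅ Z,  H_1 ≅ Z × Z/2,  H_2 = 0.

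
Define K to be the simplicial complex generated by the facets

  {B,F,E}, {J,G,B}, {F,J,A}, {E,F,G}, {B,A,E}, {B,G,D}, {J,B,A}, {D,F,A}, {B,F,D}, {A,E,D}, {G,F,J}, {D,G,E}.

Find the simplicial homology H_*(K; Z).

H_0 = Z,  H_1 = Z/2Z,  H_2 = 0.

We work with the vertex ordering A < B < D < E < F < G < J. The simplices of K, each written with vertices in increasing order, are:

  0-simplices (7): A, B, D, E, F, G, J
  1-simplices (18): AB, AD, AE, AF, AJ, BD, BE, BF, BG, BJ, DE, DF, DG, EF, EG, FG, FJ, GJ
  2-simplices (12): ABE, ABJ, ADE, ADF, AFJ, BDF, BDG, BEF, BGJ, DEG, EFG, FGJ

giving chain groups C_0 ≅ Z^7, C_1 ≅ Z^18, C_2 ≅ Z^12.

∂_1: C_1 → C_0 sends each edge [p,q] (with p < q) to q − p. For instance
  ∂DF = F − D.
The 7×18 boundary matrix has rank 6 and Smith normal form diag(1,1,1,1,1,1).

∂_2: C_2 → C_1 maps a triangle to the signed sum of its edges. For instance
  ∂ADE = DE − AE + AD,
  ∂ABE = BE − AE + AB.
The 18×12 boundary matrix has rank 12 and Smith normal form diag(1,1,1,1,1,1,1,1,1,1,1,2).

Reading off H_k = ker ∂_k / im ∂_{k+1}:

  H_0: rank C_0 − rank ∂_1 = 7 − 6 = 1, and the invariant factors of ∂_1 are all 1, so H_0 ≅ Z.
  H_1: rank ker ∂_1 − rank ∂_2 = (18 − 6) − 12 = 0, and ∂_2 has invariant factor 2 > 1, so H_1 ≅ Z/2Z.
  H_2: rank ker ∂_2 − rank ∂_3 = (12 − 12) − 0 = 0, and there is no ∂_3, so H_2 ≅ 0.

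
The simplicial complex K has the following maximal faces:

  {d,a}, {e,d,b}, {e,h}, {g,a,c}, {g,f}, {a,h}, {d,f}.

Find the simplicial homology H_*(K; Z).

H_0 ≅ Z,  H_1 ≅ Z^2,  H_2 = 0.

Fix the vertex order a < b < c < d < e < f < g < h and write every simplex with vertices in increasing order. Then dim K = 2 and the simplices of K are:

  0-simplices (8): a, b, c, d, e, f, g, h
  1-simplices (11): ac, ad, ag, ah, bd, be, cg, de, df, eh, fg
  2-simplices (2): acg, bde

Hence C_0 ≅ Z^8, C_1 ≅ Z^11, C_2 ≅ Z^2.

The boundary map ∂_1: C_1 → C_0 sends each edge [p,q] (with p < q) to q − p.
This gives a 8×11 integer matrix of rank 7; reducing to Smith normal form yields diagonal entries (1,1,1,1,1,1,1).

The boundary map ∂_2: C_2 → C_1 sends each 2-simplex [p,q,r] to [q,r] − [p,r] + [p,q]. For instance
  ∂bde = de − be + bd,
  ∂acg = cg − ag + ac.
The 11×2 boundary matrix has rank 2 and Smith normal form diag(1,1).

Now H_k = ker ∂_k / im ∂_{k+1}, so:

  H_0: rank C_0 − rank ∂_1 = 8 − 7 = 1, and the invariant factors of ∂_1 are all 1, so H_0 = Z.
  H_1: rank ker ∂_1 − rank ∂_2 = (11 − 7) − 2 = 2, and the invariant factors of ∂_2 are all 1, so H_1 = Z^2.
  H_2: rank ker ∂_2 − rank ∂_3 = (2 − 2) − 0 = 0, and there is no ∂_3, so H_2 = 0.

As a check, the Euler characteristic is 8 − 11 + 2 = -1, which agrees with 1 − 2 + 0 = -1.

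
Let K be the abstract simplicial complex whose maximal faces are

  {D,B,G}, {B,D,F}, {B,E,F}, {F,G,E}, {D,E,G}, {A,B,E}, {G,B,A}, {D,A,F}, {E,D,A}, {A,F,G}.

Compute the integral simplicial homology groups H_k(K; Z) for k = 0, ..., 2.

Fix the vertex order A < B < D < E < F < G and write every simplex with vertices in increasing order. Then dim K = 2 and the simplices of K are:

  0-simplices (6): A, B, D, E, F, G
  1-simplices (15): AB, AD, AE, AF, AG, BD, BE, BF, BG, DE, DF, DG, EF, EG, FG
  2-simplices (10): ABE, ABG, ADE, ADF, AFG, BDF, BDG, BEF, DEG, EFG

so the chain groups are C_0 ≅ Z^6, C_1 ≅ Z^15, C_2 ≅ Z^10.

The boundary map ∂_1: C_1 → C_0 sends each edge [p,q] (with p < q) to q − p.
As a 6×15 matrix over Z this has rank 5, with invariant factors (1,1,1,1,1).

The boundary map ∂_2: C_2 → C_1 acts by ∂[p,q,r] = [q,r] − [p,r] + [p,q]. For instance
  ∂ADE = DE − AE + AD,
  ∂DEG = EG − DG + DE.
The 15×10 boundary matrix has rank 10 and Smith normal form diag(1,1,1,1,1,1,1,1,1,2).

Now H_k = ker ∂_k / im ∂_{k+1}, so:

  H_0: rank C_0 − rank ∂_1 = 6 − 5 = 1, and the invariant factors of ∂_1 are all 1, so H_0 = Z.
  H_1: rank ker ∂_1 − rank ∂_2 = (15 − 5) − 10 = 0, and ∂_2 has invariant factor 2 > 1, so H_1 = Z/2Z.
  H_2: rank ker ∂_2 − rank ∂_3 = (10 − 10) − 0 = 0, and there is no ∂_3, so H_2 = 0.

As a check, the Euler characteristic is 6 − 15 + 10 = 1, which agrees with 1 − 0 + 0 = 1.
(K is a triangulation of the real projective plane RP^2.)

H_0 ≅ Z,  H_1 ≅ Z/2Z,  H_2 = 0.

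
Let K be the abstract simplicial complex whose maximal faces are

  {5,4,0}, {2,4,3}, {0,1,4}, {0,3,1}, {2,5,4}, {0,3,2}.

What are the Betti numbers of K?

b_0 = 1, b_1 = 1, b_2 = 0.

Order the vertices as 0 < 1 < 2 < 3 < 4 < 5. Listing each simplex with vertices in this order, K has dimension 2 with simplices:

  0-simplices (6): [0], [1], [2], [3], [4], [5]
  1-simplices (12): [0,1], [0,2], [0,3], [0,4], [0,5], [1,3], [1,4], [2,3], [2,4], [2,5], [3,4], [4,5]
  2-simplices (6): [0,1,3], [0,1,4], [0,2,3], [0,4,5], [2,3,4], [2,4,5]

giving chain groups C_0 ≅ Z^6, C_1 ≅ Z^12, C_2 ≅ Z^6.

The boundary map ∂_1: C_1 → C_0 sends each edge [p,q] (with p < q) to q − p. For instance
  ∂[1,4] = [4] − [1].
This gives a 6×12 integer matrix of rank 5; reducing to Smith normal form yields diagonal entries (1,1,1,1,1).

∂_2: C_2 → C_1 acts by ∂[p,q,r] = [q,r] − [p,r] + [p,q]. For instance
  ∂[0,4,5] = [4,5] − [0,5] + [0,4],
  ∂[2,4,5] = [4,5] − [2,5] + [2,4].
As a 12×6 matrix over Z this has rank 6, with invariant factors (1,1,1,1,1,1).

Now H_k = ker ∂_k / im ∂_{k+1}, so:

  H_0: rank C_0 − rank ∂_1 = 6 − 5 = 1, and the invariant factors of ∂_1 are all 1, so H_0 = Z.
  H_1: rank ker ∂_1 − rank ∂_2 = (12 − 5) − 6 = 1, and the invariant factors of ∂_2 are all 1, so H_1 = Z.
  H_2: rank ker ∂_2 − rank ∂_3 = (6 − 6) − 0 = 0, and there is no ∂_3, so H_2 = 0.

(K is a triangulation of the cylinder S^1 x I.)

Hence the Betti numbers are b_0 = 1, b_1 = 1, b_2 = 0.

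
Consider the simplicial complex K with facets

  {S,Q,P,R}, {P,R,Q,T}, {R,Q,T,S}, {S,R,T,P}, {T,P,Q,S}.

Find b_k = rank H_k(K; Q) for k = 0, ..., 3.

b_0 = 1, b_1 = 0, b_2 = 0, b_3 = 1.

Order the vertices as P < Q < R < S < T. Listing each simplex with vertices in this order, K has dimension 3 with simplices:

  0-simplices (5): P, Q, R, S, T
  1-simplices (10): PQ, PR, PS, PT, QR, QS, QT, RS, RT, ST
  2-simplices (10): PQR, PQS, PQT, PRS, PRT, PST, QRS, QRT, QST, RST
  3-simplices (5): PQRS, PQRT, PQST, PRST, QRST

giving chain groups C_0 ≅ Z^5, C_1 ≅ Z^10, C_2 ≅ Z^10, C_3 ≅ Z^5.

Boundary ∂_1: C_1 → C_0 sends each edge [p,q] (with p < q) to q − p. For instance
  ∂QT = T − Q.
The resulting 5×10 matrix has rank 4, and its Smith normal form has invariant factors (1,1,1,1).

The boundary map ∂_2: C_2 → C_1 maps a triangle to the signed sum of its edges. For instance
  ∂QRT = RT − QT + QR,
  ∂QST = ST − QT + QS.
As a 10×10 matrix over Z this has rank 6, with invariant factors (1,1,1,1,1,1).

Boundary ∂_3: C_3 → C_2 sends each 3-simplex σ to the alternating sum Σ_i (−1)^i (σ with its i-th vertex removed). For instance
  ∂PQST = QST − PST + PQT − PQS,
  ∂QRST = RST − QST + QRT − QRS.
As a 10×5 matrix over Z this has rank 4, with invariant factors (1,1,1,1).

From H_k ≅ ker(∂_k) / im(∂_{k+1}) we obtain:

  H_0: rank C_0 − rank ∂_1 = 5 − 4 = 1, and the invariant factors of ∂_1 are all 1, so H_0 ≅ Z.
  H_1: rank ker ∂_1 − rank ∂_2 = (10 − 4) − 6 = 0, and the invariant factors of ∂_2 are all 1, so H_1 ≅ 0.
  H_2: rank ker ∂_2 − rank ∂_3 = (10 − 6) − 4 = 0, and the invariant factors of ∂_3 are all 1, so H_2 ≅ 0.
  H_3: rank ker ∂_3 − rank ∂_4 = (5 − 4) − 0 = 1, and there is no ∂_4, so H_3 ≅ Z.

Hence the Betti numbers are b_0 = 1, b_1 = 0, b_2 = 0, b_3 = 1.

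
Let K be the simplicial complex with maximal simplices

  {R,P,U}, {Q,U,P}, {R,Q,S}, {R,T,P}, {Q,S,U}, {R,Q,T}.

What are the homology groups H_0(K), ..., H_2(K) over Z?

H_0 ≅ Z,  H_1 ≅ Z,  H_2 = 0.

We work with the vertex ordering P < Q < R < S < T < U. The simplices of K, each written with vertices in increasing order, are:

  0-simplices (6): P, Q, R, S, T, U
  1-simplices (12): PQ, PR, PT, PU, QR, QS, QT, QU, RS, RT, RU, SU
  2-simplices (6): PQU, PRT, PRU, QRS, QRT, QSU

Hence C_0 ≅ Z^6, C_1 ≅ Z^12, C_2 ≅ Z^6.

∂_1: C_1 → C_0 sends each edge [p,q] (with p < q) to q − p. For instance
  ∂QR = R − Q.
The resulting 6×12 matrix has rank 5, and its Smith normal form has invariant factors (1,1,1,1,1).

The boundary map ∂_2: C_2 → C_1 acts by ∂[p,q,r] = [q,r] − [p,r] + [p,q]. For instance
  ∂PQU = QU − PU + PQ,
  ∂PRT = RT − PT + PR.
This gives a 12×6 integer matrix of rank 6; reducing to Smith normal form yields diagonal entries (1,1,1,1,1,1).

From H_k ≅ ker(∂_k) / im(∂_{k+1}) we obtain:

  H_0: rank C_0 − rank ∂_1 = 6 − 5 = 1, and the invariant factors of ∂_1 are all 1, so H_0 ≅ Z.
  H_1: rank ker ∂_1 − rank ∂_2 = (12 − 5) − 6 = 1, and the invariant factors of ∂_2 are all 1, so H_1 ≅ Z.
  H_2: rank ker ∂_2 − rank ∂_3 = (6 − 6) − 0 = 0, and there is no ∂_3, so H_2 ≅ 0.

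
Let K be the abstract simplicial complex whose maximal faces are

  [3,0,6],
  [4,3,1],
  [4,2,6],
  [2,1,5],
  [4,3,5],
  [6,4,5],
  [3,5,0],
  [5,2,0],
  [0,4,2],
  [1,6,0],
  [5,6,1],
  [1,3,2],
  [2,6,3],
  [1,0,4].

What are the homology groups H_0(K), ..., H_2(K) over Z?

K has 7 vertices, 21 edges, 14 triangles.
rank ∂_0 = 0, rank ∂_1 = 6 ⇒ b_0 = 7 − 0 − 6 = 1; all invariant factors of ∂_1 are 1 so no torsion. So H_0 = Z.
rank ∂_1 = 6, rank ∂_2 = 13 ⇒ b_1 = 21 − 6 − 13 = 2; all invariant factors of ∂_2 are 1 so no torsion. So H_1 = Z^2.
rank ∂_2 = 13, rank ∂_3 = 0 ⇒ b_2 = 14 − 13 − 0 = 1. So H_2 = Z.

H_0 = Z,  H_1 = Z^2,  H_2 = Z.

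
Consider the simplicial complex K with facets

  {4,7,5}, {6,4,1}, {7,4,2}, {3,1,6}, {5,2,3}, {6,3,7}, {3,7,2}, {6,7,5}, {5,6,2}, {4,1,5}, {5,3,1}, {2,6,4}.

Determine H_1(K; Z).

H_1 ≅ Z/2.

We work with the vertex ordering 1 < 2 < 3 < 4 < 5 < 6 < 7. The simplices of K, each written with vertices in increasing order, are:

  0-simplices (7): [1], [2], [3], [4], [5], [6], [7]
  1-simplices (18): [1,3], [1,4], [1,5], [1,6], [2,3], [2,4], [2,5], [2,6], [2,7], [3,5], [3,6], [3,7], [4,5], [4,6], [4,7], [5,6], [5,7], [6,7]
  2-simplices (12): [1,3,5], [1,3,6], [1,4,5], [1,4,6], [2,3,5], [2,3,7], [2,4,6], [2,4,7], [2,5,6], [3,6,7], [4,5,7], [5,6,7]

Hence C_0 ≅ Z^7, C_1 ≅ Z^18, C_2 ≅ Z^12.

Boundary ∂_1: C_1 → C_0 is given by ∂[p,q] = [q] − [p]. For instance
  ∂[5,6] = [6] − [5].
As a 7×18 matrix over Z this has rank 6, with invariant factors (1,1,1,1,1,1).

The boundary map ∂_2: C_2 → C_1 sends each 2-simplex [p,q,r] to [q,r] − [p,r] + [p,q]. For instance
  ∂[1,3,5] = [3,5] − [1,5] + [1,3],
  ∂[5,6,7] = [6,7] − [5,7] + [5,6].
The 18×12 boundary matrix has rank 12 and Smith normal form diag(1,1,1,1,1,1,1,1,1,1,1,2).

From H_k ≅ ker(∂_k) / im(∂_{k+1}) we obtain:

  H_1: rank ker ∂_1 − rank ∂_2 = (18 − 6) − 12 = 0, and ∂_2 has invariant factor 2 > 1, so H_1 = Z/2.

(K is a triangulation of the real projective plane RP^2.)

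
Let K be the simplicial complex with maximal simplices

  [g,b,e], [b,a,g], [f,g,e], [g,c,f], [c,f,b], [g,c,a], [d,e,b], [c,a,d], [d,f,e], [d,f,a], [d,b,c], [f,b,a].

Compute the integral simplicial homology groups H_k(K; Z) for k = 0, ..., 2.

We work with the vertex ordering a < b < c < d < e < f < g. The simplices of K, each written with vertices in increasing order, are:

  0-simplices (7): a, b, c, d, e, f, g
  1-simplices (18): ab, ac, ad, af, ag, bc, bd, be, bf, bg, cd, cf, cg, de, df, ef, eg, fg
  2-simplices (12): abf, abg, acd, acg, adf, bcd, bcf, bde, beg, cfg, def, efg

so the chain groups are C_0 ≅ Z^7, C_1 ≅ Z^18, C_2 ≅ Z^12.

The boundary map ∂_1: C_1 → C_0 sends each edge [p,q] (with p < q) to q − p.
The resulting 7×18 matrix has rank 6, and its Smith normal form has invariant factors (1,1,1,1,1,1).

Boundary ∂_2: C_2 → C_1 acts by ∂[p,q,r] = [q,r] − [p,r] + [p,q]. For instance
  ∂cfg = fg − cg + cf,
  ∂abg = bg − ag + ab.
This gives a 18×12 integer matrix of rank 12; reducing to Smith normal form yields diagonal entries (1,1,1,1,1,1,1,1,1,1,1,2).

Reading off H_k = ker ∂_k / im ∂_{k+1}:

  H_0: rank C_0 − rank ∂_1 = 7 − 6 = 1, and the invariant factors of ∂_1 are all 1, so H_0 ≅ Z.
  H_1: rank ker ∂_1 − rank ∂_2 = (18 − 6) − 12 = 0, and ∂_2 has invariant factor 2 > 1, so H_1 ≅ Z/2.
  H_2: rank ker ∂_2 − rank ∂_3 = (12 − 12) − 0 = 0, and there is no ∂_3, so H_2 ≅ 0.

As a check, the Euler characteristic is 7 − 18 + 12 = 1, which agrees with 1 − 0 + 0 = 1.

H_0 = Z,  H_1 = Z/2,  H_2 = 0.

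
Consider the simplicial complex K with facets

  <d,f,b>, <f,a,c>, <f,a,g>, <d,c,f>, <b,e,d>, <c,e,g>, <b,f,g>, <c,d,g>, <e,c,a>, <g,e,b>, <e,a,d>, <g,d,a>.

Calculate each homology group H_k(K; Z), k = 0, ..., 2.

Fix the vertex order a < b < c < d < e < f < g and write every simplex with vertices in increasing order. Then dim K = 2 and the simplices of K are:

  0-simplices (7): a, b, c, d, e, f, g
  1-simplices (18): ac, ad, ae, af, ag, bd, be, bf, bg, cd, ce, cf, cg, de, df, dg, eg, fg
  2-simplices (12): ace, acf, ade, adg, afg, bde, bdf, beg, bfg, cdf, cdg, ceg

Hence C_0 ≅ Z^7, C_1 ≅ Z^18, C_2 ≅ Z^12.

Boundary ∂_1: C_1 → C_0 maps an edge to its endpoints' difference, ∂[p,q] = q − p. For instance
  ∂fg = g − f.
This gives a 7×18 integer matrix of rank 6; reducing to Smith normal form yields diagonal entries (1,1,1,1,1,1).

The boundary map ∂_2: C_2 → C_1 acts by ∂[p,q,r] = [q,r] − [p,r] + [p,q]. For instance
  ∂beg = eg − bg + be,
  ∂cdf = df − cf + cd.
The resulting 18×12 matrix has rank 12, and its Smith normal form has invariant factors (1,1,1,1,1,1,1,1,1,1,1,2).

From H_k ≅ ker(∂_k) / im(∂_{k+1}) we obtain:

  H_0: rank C_0 − rank ∂_1 = 7 − 6 = 1, and the invariant factors of ∂_1 are all 1, so H_0 ≅ Z.
  H_1: rank ker ∂_1 − rank ∂_2 = (18 − 6) − 12 = 0, and ∂_2 has invariant factor 2 > 1, so H_1 ≅ Z/2.
  H_2: rank ker ∂_2 − rank ∂_3 = (12 − 12) − 0 = 0, and there is no ∂_3, so H_2 ≅ 0.

As a check, the Euler characteristic is 7 − 18 + 12 = 1, which agrees with 1 − 0 + 0 = 1.

H_0 = Z,  H_1 = Z/2,  H_2 = 0.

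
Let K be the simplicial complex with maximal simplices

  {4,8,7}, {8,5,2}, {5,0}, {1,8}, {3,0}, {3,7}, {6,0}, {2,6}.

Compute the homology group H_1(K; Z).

Order the vertices as 0 < 1 < 2 < 3 < 4 < 5 < 6 < 7 < 8. Listing each simplex with vertices in this order, K has dimension 2 with simplices:

  0-simplices (9): [0], [1], [2], [3], [4], [5], [6], [7], [8]
  1-simplices (12): [0,3], [0,5], [0,6], [1,8], [2,5], [2,6], [2,8], [3,7], [4,7], [4,8], [5,8], [7,8]
  2-simplices (2): [2,5,8], [4,7,8]

giving chain groups C_0 ≅ Z^9, C_1 ≅ Z^12, C_2 ≅ Z^2.

The boundary map ∂_1: C_1 → C_0 sends each edge [p,q] (with p < q) to q − p. For instance
  ∂[0,6] = [6] − [0].
This gives a 9×12 integer matrix of rank 8; reducing to Smith normal form yields diagonal entries (1,1,1,1,1,1,1,1).

Boundary ∂_2: C_2 → C_1 sends each 2-simplex [p,q,r] to [q,r] − [p,r] + [p,q]. For instance
  ∂[4,7,8] = [7,8] − [4,8] + [4,7],
  ∂[2,5,8] = [5,8] − [2,8] + [2,5].
The 12×2 boundary matrix has rank 2 and Smith normal form diag(1,1).

Reading off H_k = ker ∂_k / im ∂_{k+1}:

  H_1: rank ker ∂_1 − rank ∂_2 = (12 − 8) − 2 = 2, and the invariant factors of ∂_2 are all 1, so H_1 = Z^2.

H_1 = Z^2.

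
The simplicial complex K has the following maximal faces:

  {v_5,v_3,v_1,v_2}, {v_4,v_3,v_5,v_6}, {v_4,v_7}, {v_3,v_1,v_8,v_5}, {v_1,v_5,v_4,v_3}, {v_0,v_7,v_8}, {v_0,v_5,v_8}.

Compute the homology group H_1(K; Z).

K has 9 vertices, 20 edges, 15 triangles, 4 3-simplices.
rank ∂_1 = 8, rank ∂_2 = 11 ⇒ b_1 = 20 − 8 − 11 = 1; all invariant factors of ∂_2 are 1 so no torsion. So H_1 ≅ Z.

H_1 ≅ Z.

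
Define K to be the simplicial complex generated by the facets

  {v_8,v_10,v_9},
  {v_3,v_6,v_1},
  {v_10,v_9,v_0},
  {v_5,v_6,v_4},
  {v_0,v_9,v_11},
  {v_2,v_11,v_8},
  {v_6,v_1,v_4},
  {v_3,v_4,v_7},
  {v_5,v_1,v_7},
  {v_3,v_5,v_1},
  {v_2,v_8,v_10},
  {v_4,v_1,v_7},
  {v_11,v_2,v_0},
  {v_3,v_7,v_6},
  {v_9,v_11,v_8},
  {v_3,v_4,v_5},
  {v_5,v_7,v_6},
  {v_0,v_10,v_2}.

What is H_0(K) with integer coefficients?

H_0 ≅ Z^2.

We work with the vertex ordering v_0 < v_1 < v_2 < v_3 < v_4 < v_5 < v_6 < v_7 < v_8 < v_9 < v_10 < v_11. The simplices of K, each written with vertices in increasing order, are:

  0-simplices (12): [v_0], [v_1], [v_2], [v_3], [v_4], [v_5], [v_6], [v_7], [v_8], [v_9], [v_10], [v_11]
  1-simplices (27): (27 of them)
  2-simplices (18): (18 of them)

Hence C_0 ≅ Z^12, C_1 ≅ Z^27, C_2 ≅ Z^18.

The boundary map ∂_1: C_1 → C_0 sends each edge [p,q] (with p < q) to q − p. For instance
  ∂[v_4,v_7] = [v_7] − [v_4].
As a 12×27 matrix over Z this has rank 10, with invariant factors (1,1,1,1,1,1,1,1,1,1).

Boundary ∂_2: C_2 → C_1 acts by ∂[p,q,r] = [q,r] − [p,r] + [p,q]. For instance
  ∂[v_0,v_9,v_11] = [v_9,v_11] − [v_0,v_11] + [v_0,v_9],
  ∂[v_8,v_9,v_10] = [v_9,v_10] − [v_8,v_10] + [v_8,v_9].
This gives a 27×18 integer matrix of rank 17; reducing to Smith normal form yields diagonal entries (1,1,1,1,1,1,1,1,1,1,1,1,1,1,1,1,2).

Reading off H_k = ker ∂_k / im ∂_{k+1}:

  H_0: rank C_0 − rank ∂_1 = 12 − 10 = 2, and the invariant factors of ∂_1 are all 1, so H_0 = Z^2.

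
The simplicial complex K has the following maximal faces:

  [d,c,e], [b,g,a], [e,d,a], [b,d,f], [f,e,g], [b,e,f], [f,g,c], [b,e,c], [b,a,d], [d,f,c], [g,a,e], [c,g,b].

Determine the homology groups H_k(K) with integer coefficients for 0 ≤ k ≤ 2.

H_0 = Z,  H_1 = Z/2,  H_2 = 0.

Fix the vertex order a < b < c < d < e < f < g and write every simplex with vertices in increasing order. Then dim K = 2 and the simplices of K are:

  0-simplices (7): a, b, c, d, e, f, g
  1-simplices (18): ab, ad, ae, ag, bc, bd, be, bf, bg, cd, ce, cf, cg, de, df, ef, eg, fg
  2-simplices (12): abd, abg, ade, aeg, bce, bcg, bdf, bef, cde, cdf, cfg, efg

Hence C_0 ≅ Z^7, C_1 ≅ Z^18, C_2 ≅ Z^12.

∂_1: C_1 → C_0 is given by ∂[p,q] = [q] − [p]. For instance
  ∂fg = g − f.
This gives a 7×18 integer matrix of rank 6; reducing to Smith normal form yields diagonal entries (1,1,1,1,1,1).

The boundary map ∂_2: C_2 → C_1 acts by ∂[p,q,r] = [q,r] − [p,r] + [p,q]. For instance
  ∂abg = bg − ag + ab,
  ∂efg = fg − eg + ef.
As a 18×12 matrix over Z this has rank 12, with invariant factors (1,1,1,1,1,1,1,1,1,1,1,2).

From H_k ≅ ker(∂_k) / im(∂_{k+1}) we obtain:

  H_0: rank C_0 − rank ∂_1 = 7 − 6 = 1, and the invariant factors of ∂_1 are all 1, so H_0 = Z.
  H_1: rank ker ∂_1 − rank ∂_2 = (18 − 6) − 12 = 0, and ∂_2 has invariant factor 2 > 1, so H_1 = Z/2.
  H_2: rank ker ∂_2 − rank ∂_3 = (12 − 12) − 0 = 0, and there is no ∂_3, so H_2 = 0.

As a check, the Euler characteristic is 7 − 18 + 12 = 1, which agrees with 1 − 0 + 0 = 1.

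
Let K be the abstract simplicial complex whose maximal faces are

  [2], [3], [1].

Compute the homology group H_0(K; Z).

H_0 = Z^3.

Take the total order 1 < 2 < 3 on the vertex set. Then K (dimension 0) consists of the simplices:

  0-simplices (3): [1], [2], [3]

so the chain groups are C_0 ≅ Z^3.

Computing H_k = (kernel of ∂_k) / (image of ∂_{k+1}):

  H_0: rank C_0 − rank ∂_1 = 3 − 0 = 3, and there is no ∂_1, so H_0 ≅ Z^3.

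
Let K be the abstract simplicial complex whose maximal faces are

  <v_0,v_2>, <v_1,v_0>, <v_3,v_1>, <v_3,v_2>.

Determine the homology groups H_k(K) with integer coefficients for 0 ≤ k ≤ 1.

We work with the vertex ordering v_0 < v_1 < v_2 < v_3. The simplices of K, each written with vertices in increasing order, are:

  0-simplices (4): [v_0], [v_1], [v_2], [v_3]
  1-simplices (4): [v_0,v_1], [v_0,v_2], [v_1,v_3], [v_2,v_3]

so the chain groups are C_0 ≅ Z^4, C_1 ≅ Z^4.

∂_1: C_1 → C_0 maps an edge to its endpoints' difference, ∂[p,q] = q − p.
The 4×4 boundary matrix has rank 3 and Smith normal form diag(1,1,1).

Reading off H_k = ker ∂_k / im ∂_{k+1}:

  H_0: rank C_0 − rank ∂_1 = 4 − 3 = 1, and the invariant factors of ∂_1 are all 1, so H_0 = Z.
  H_1: rank ker ∂_1 − rank ∂_2 = (4 − 3) − 0 = 1, and there is no ∂_2, so H_1 = Z.

As a check, the Euler characteristic is 4 − 4 = 0, which agrees with 1 − 1 = 0.

H_0 = Z,  H_1 = Z.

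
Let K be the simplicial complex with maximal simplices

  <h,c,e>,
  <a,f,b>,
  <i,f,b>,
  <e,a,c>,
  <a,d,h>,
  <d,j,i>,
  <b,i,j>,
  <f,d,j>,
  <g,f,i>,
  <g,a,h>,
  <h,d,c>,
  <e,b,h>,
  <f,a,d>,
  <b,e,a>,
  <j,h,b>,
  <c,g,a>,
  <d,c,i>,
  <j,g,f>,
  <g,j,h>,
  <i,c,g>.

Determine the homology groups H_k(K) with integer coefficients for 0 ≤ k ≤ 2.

H_0 ≅ Z,  H_1 ≅ Z ⊕ Z/2,  H_2 = 0.

Fix the vertex order a < b < c < d < e < f < g < h < i < j and write every simplex with vertices in increasing order. Then dim K = 2 and the simplices of K are:

  0-simplices (10): a, b, c, d, e, f, g, h, i, j
  1-simplices (30): ab, ac, ad, ae, af, ag, ah, be, bf, bh, bi, bj, cd, ce, cg, ch, ci, df, dh, di, dj, eh, fg, fi, fj, gh, gi, gj, hj, ij
  2-simplices (20): abe, abf, ace, acg, adf, adh, agh, beh, bfi, bhj, bij, cdh, cdi, ceh, cgi, dfj, dij, fgi, fgj, ghj

Hence C_0 ≅ Z^10, C_1 ≅ Z^30, C_2 ≅ Z^20.

The boundary map ∂_1: C_1 → C_0 maps an edge to its endpoints' difference, ∂[p,q] = q − p. For instance
  ∂ae = e − a.
This gives a 10×30 integer matrix of rank 9; reducing to Smith normal form yields diagonal entries (1,1,1,1,1,1,1,1,1).

The boundary map ∂_2: C_2 → C_1 sends each 2-simplex [p,q,r] to [q,r] − [p,r] + [p,q]. For instance
  ∂bij = ij − bj + bi,
  ∂ghj = hj − gj + gh.
The 30×20 boundary matrix has rank 20 and Smith normal form diag(1,1,1,1,1,1,1,1,1,1,1,1,1,1,1,1,1,1,1,2).

Reading off H_k = ker ∂_k / im ∂_{k+1}:

  H_0: rank C_0 − rank ∂_1 = 10 − 9 = 1, and the invariant factors of ∂_1 are all 1, so H_0 ≅ Z.
  H_1: rank ker ∂_1 − rank ∂_2 = (30 − 9) − 20 = 1, and ∂_2 has invariant factor 2 > 1, so H_1 ≅ Z ⊕ Z/2.
  H_2: rank ker ∂_2 − rank ∂_3 = (20 − 20) − 0 = 0, and there is no ∂_3, so H_2 ≅ 0.

As a check, the Euler characteristic is 10 − 30 + 20 = 0, which agrees with 1 − 1 + 0 = 0.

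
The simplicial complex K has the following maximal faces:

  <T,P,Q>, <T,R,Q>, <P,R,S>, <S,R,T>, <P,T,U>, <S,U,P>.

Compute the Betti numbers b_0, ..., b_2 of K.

Take the total order P < Q < R < S < T < U on the vertex set. Then K (dimension 2) consists of the simplices:

  0-simplices (6): P, Q, R, S, T, U
  1-simplices (12): PQ, PR, PS, PT, PU, QR, QT, RS, RT, ST, SU, TU
  2-simplices (6): PQT, PRS, PSU, PTU, QRT, RST

Hence C_0 ≅ Z^6, C_1 ≅ Z^12, C_2 ≅ Z^6.

The boundary map ∂_1: C_1 → C_0 is given by ∂[p,q] = [q] − [p]. For instance
  ∂PQ = Q − P.
This gives a 6×12 integer matrix of rank 5; reducing to Smith normal form yields diagonal entries (1,1,1,1,1).

∂_2: C_2 → C_1 acts by ∂[p,q,r] = [q,r] − [p,r] + [p,q]. For instance
  ∂PTU = TU − PU + PT,
  ∂RST = ST − RT + RS.
This gives a 12×6 integer matrix of rank 6; reducing to Smith normal form yields diagonal entries (1,1,1,1,1,1).

From H_k ≅ ker(∂_k) / im(∂_{k+1}) we obtain:

  H_0: rank C_0 − rank ∂_1 = 6 − 5 = 1, and the invariant factors of ∂_1 are all 1, so H_0 = Z.
  H_1: rank ker ∂_1 − rank ∂_2 = (12 − 5) − 6 = 1, and the invariant factors of ∂_2 are all 1, so H_1 = Z.
  H_2: rank ker ∂_2 − rank ∂_3 = (6 − 6) − 0 = 0, and there is no ∂_3, so H_2 = 0.

(K is a triangulation of the cylinder S^1 x I.)

Hence the Betti numbers are b_0 = 1, b_1 = 1, b_2 = 0.

b_0 = 1, b_1 = 1, b_2 = 0.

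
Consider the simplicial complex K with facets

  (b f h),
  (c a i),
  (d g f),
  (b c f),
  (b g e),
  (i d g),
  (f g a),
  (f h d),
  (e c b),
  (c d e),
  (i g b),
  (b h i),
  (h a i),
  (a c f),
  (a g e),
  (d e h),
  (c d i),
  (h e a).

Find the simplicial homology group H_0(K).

H_0 ≅ Z.

Fix the vertex order a < b < c < d < e < f < g < h < i and write every simplex with vertices in increasing order. Then dim K = 2 and the simplices of K are:

  0-simplices (9): a, b, c, d, e, f, g, h, i
  1-simplices (27): ac, ae, af, ag, ah, ai, bc, be, bf, bg, bh, bi, cd, ce, cf, ci, de, df, dg, dh, di, eg, eh, fg, fh, gi, hi
  2-simplices (18): acf, aci, aeg, aeh, afg, ahi, bce, bcf, beg, bfh, bgi, bhi, cde, cdi, deh, dfg, dfh, dgi

so the chain groups are C_0 ≅ Z^9, C_1 ≅ Z^27, C_2 ≅ Z^18.

∂_1: C_1 → C_0 sends each edge [p,q] (with p < q) to q − p. For instance
  ∂ce = e − c.
As a 9×27 matrix over Z this has rank 8, with invariant factors (1,1,1,1,1,1,1,1).

Boundary ∂_2: C_2 → C_1 maps a triangle to the signed sum of its edges. For instance
  ∂afg = fg − ag + af,
  ∂acf = cf − af + ac.
This gives a 27×18 integer matrix of rank 17; reducing to Smith normal form yields diagonal entries (1,1,1,1,1,1,1,1,1,1,1,1,1,1,1,1,1).

Reading off H_k = ker ∂_k / im ∂_{k+1}:

  H_0: rank C_0 − rank ∂_1 = 9 − 8 = 1, and the invariant factors of ∂_1 are all 1, so H_0 ≅ Z.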